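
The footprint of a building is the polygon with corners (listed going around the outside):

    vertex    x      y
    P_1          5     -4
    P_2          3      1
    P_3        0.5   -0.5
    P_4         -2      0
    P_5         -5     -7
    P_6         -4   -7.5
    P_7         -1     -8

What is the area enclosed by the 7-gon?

P_1→P_2: (5)(1) − (3)(-4) = 17
P_2→P_3: (3)(-0.5) − (0.5)(1) = -2
P_3→P_4: (0.5)(0) − (-2)(-0.5) = -1
P_4→P_5: (-2)(-7) − (-5)(0) = 14
P_5→P_6: (-5)(-7.5) − (-4)(-7) = 9.5
P_6→P_7: (-4)(-8) − (-1)(-7.5) = 24.5
P_7→P_1: (-1)(-4) − (5)(-8) = 44
Σ = 106
Area = |Σ|/2 = 53.

53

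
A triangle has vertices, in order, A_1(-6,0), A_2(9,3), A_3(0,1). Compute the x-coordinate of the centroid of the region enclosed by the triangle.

1

Apply Gauss's area formula. First the cross-terms c_i = x_i·y_{i+1} − x_{i+1}·y_i:
  -18, 9, 6  ⇒  2A = -3, A = -1.5.
Then Σ (x_i + x_{i+1})·c_i = -9, so x̄ = -9 / (6·(-1.5)) = 1.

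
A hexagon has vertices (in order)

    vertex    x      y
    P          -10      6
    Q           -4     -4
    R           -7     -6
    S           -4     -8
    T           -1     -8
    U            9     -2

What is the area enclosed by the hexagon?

Apply the shoelace formula: 2A = Σ (x_i·y_{i+1} − x_{i+1}·y_i), indices taken mod 6.
P→Q: (-10)(-4) − (-4)(6) = 64
Q→R: (-4)(-6) − (-7)(-4) = -4
R→S: (-7)(-8) − (-4)(-6) = 32
S→T: (-4)(-8) − (-1)(-8) = 24
T→U: (-1)(-2) − (9)(-8) = 74
U→P: (9)(6) − (-10)(-2) = 34
Σ = 224
Area = |Σ|/2 = 112.

112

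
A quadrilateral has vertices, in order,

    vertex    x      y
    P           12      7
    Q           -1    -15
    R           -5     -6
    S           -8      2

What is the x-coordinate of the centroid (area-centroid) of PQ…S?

211/228

Apply the shoelace (surveyor's) formula. First the cross-terms c_i = x_i·y_{i+1} − x_{i+1}·y_i:
  -173, -69, -58, -80  ⇒  2A = -380, A = -190.
Then Σ (x_i + x_{i+1})·c_i = -1055, so x̄ = -1055 / (6·(-190)) = 211/228.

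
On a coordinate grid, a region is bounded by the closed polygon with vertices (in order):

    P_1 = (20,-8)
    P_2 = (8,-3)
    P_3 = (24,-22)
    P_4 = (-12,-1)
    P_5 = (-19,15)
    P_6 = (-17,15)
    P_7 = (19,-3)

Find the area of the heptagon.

471.5

Apply the surveyor's formula: 2A = Σ (x_i·y_{i+1} − x_{i+1}·y_i), indices taken mod 7.
P_1→P_2: (20)(-3) − (8)(-8) = 4
P_2→P_3: (8)(-22) − (24)(-3) = -104
P_3→P_4: (24)(-1) − (-12)(-22) = -288
P_4→P_5: (-12)(15) − (-19)(-1) = -199
P_5→P_6: (-19)(15) − (-17)(15) = -30
P_6→P_7: (-17)(-3) − (19)(15) = -234
P_7→P_1: (19)(-8) − (20)(-3) = -92
Σ = -943
Area = |Σ|/2 = 471.5.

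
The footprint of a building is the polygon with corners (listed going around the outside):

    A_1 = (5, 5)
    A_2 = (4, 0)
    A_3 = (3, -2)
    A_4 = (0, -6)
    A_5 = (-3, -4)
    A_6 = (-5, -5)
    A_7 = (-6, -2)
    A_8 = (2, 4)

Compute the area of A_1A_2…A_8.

59.5

Apply the shoelace formula: 2A = Σ (x_i·y_{i+1} − x_{i+1}·y_i), indices taken mod 8.
A_1→A_2: (5)(0) − (4)(5) = -20
A_2→A_3: (4)(-2) − (3)(0) = -8
A_3→A_4: (3)(-6) − (0)(-2) = -18
A_4→A_5: (0)(-4) − (-3)(-6) = -18
A_5→A_6: (-3)(-5) − (-5)(-4) = -5
A_6→A_7: (-5)(-2) − (-6)(-5) = -20
A_7→A_8: (-6)(4) − (2)(-2) = -20
A_8→A_1: (2)(5) − (5)(4) = -10
Σ = -119
Area = |Σ|/2 = 59.5.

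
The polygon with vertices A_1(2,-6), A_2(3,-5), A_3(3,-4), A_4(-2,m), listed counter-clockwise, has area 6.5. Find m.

-2

Write out the shoelace sum; only the two edges meeting at A_4 involve m:
2·Area = [(3·m − (-2)·(-4)) + ((-2)·(-6) − 2·m)] + 11
       = 1·m + 15 = 13
⇒ m = -2.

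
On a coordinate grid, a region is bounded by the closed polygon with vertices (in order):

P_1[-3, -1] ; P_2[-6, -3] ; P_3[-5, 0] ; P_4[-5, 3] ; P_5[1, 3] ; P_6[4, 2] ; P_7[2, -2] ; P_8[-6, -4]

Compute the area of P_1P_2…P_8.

46.5

Cross-terms: 3, -15, -15, -18, -10, -12, -20, -6  ⇒  Σ = -93
Area = |Σ|/2 = 46.5.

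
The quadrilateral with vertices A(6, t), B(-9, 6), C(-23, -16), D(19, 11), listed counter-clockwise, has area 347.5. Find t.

The doubled signed area Σ (x_i y_{i+1} − x_{i+1} y_i) is linear in t.
With t=0 it equals 303; the coefficient of t is 28 (from the two edges through A).
So 28·t + 303 = 2·347.5 = 695 ⇒ t = 14.

14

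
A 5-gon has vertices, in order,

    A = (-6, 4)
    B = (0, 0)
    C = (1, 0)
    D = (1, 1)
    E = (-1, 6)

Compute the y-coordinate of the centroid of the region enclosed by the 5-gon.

37/12

Apply the shoelace (surveyor's) formula. First the cross-terms c_i = x_i·y_{i+1} − x_{i+1}·y_i:
  0, 0, 1, 7, 32  ⇒  2A = 40, A = 20.
Then Σ (y_i + y_{i+1})·c_i = 370, so ȳ = 370 / (6·20) = 37/12.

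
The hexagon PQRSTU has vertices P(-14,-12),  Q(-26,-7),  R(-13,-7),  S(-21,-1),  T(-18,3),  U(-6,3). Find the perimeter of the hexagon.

|PQ| = √((-12)² + (5)²) = √169 = 13
|QR| = √((13)² + (0)²) = √169 = 13
|RS| = √((-8)² + (6)²) = √100 = 10
|ST| = √((3)² + (4)²) = √25 = 5
|TU| = √((12)² + (0)²) = √144 = 12
|UP| = √((-8)² + (-15)²) = √289 = 17
Perimeter = 13 + 13 + 10 + 5 + 12 + 17 = 70.

70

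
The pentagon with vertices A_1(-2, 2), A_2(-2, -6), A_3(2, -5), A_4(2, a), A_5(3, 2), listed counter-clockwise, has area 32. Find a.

The doubled signed area Σ (x_i y_{i+1} − x_{i+1} y_i) is linear in a.
With a=0 it equals 62; the coefficient of a is -1 (from the two edges through A_4).
So -1·a + 62 = 2·32 = 64 ⇒ a = -2.

-2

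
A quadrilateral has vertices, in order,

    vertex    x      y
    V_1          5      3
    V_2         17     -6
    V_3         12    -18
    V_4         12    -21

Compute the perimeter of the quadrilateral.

|V_1V_2| = √((12)² + (-9)²) = √225 = 15
|V_2V_3| = √((-5)² + (-12)²) = √169 = 13
|V_3V_4| = √((0)² + (-3)²) = √9 = 3
|V_4V_1| = √((-7)² + (24)²) = √625 = 25
Perimeter = 15 + 13 + 3 + 25 = 56.

56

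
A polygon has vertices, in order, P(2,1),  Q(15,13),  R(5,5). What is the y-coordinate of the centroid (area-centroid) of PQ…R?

19/3

Apply Gauss's area formula. First the cross-terms c_i = x_i·y_{i+1} − x_{i+1}·y_i:
  11, 10, -5  ⇒  2A = 16, A = 8.
Then Σ (y_i + y_{i+1})·c_i = 304, so ȳ = 304 / (6·8) = 19/3.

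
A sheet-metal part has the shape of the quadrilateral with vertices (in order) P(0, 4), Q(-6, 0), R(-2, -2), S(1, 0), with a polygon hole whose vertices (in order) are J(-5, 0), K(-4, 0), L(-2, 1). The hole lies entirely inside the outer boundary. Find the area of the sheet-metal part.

20.5

Outer boundary:
Cross-terms: 24, 12, 2, 4  ⇒  Σ = 42
Area = |Σ|/2 = 21.
Hole:
Cross-terms: 0, -4, 5  ⇒  Σ = 1
Area = |Σ|/2 = 0.5.
Net area = 21 − 0.5 = 20.5.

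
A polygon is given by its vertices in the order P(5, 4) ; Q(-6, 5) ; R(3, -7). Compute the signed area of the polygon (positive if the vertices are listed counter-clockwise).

61.5

P→Q: (5)(5) − (-6)(4) = 49
Q→R: (-6)(-7) − (3)(5) = 27
R→P: (3)(4) − (5)(-7) = 47
Σ = 123
Signed area = Σ/2 = 61.5 (positive ⇒ counter-clockwise traversal).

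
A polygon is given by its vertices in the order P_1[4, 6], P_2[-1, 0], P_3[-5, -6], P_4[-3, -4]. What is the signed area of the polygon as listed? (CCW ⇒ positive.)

Apply the surveyor's formula: 2A = Σ (x_i·y_{i+1} − x_{i+1}·y_i), indices taken mod 4.
Cross-terms: 6, 6, 2, -2  ⇒  Σ = 12
Signed area = Σ/2 = 6 (positive ⇒ counter-clockwise traversal).

6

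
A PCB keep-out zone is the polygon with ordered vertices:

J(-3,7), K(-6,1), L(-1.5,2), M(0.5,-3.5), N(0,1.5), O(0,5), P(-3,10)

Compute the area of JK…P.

28.75

Apply the shoelace formula: 2A = Σ (x_i·y_{i+1} − x_{i+1}·y_i), indices taken mod 7.
Σ = (39) + (-10.5) + (4.25) + (0.75) + (0) + (15) + (9) = 57.5
Area = |Σ|/2 = 28.75.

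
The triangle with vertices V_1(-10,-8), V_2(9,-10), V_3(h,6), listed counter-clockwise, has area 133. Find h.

The doubled signed area Σ (x_i y_{i+1} − x_{i+1} y_i) is linear in h.
With h=0 it equals 286; the coefficient of h is 2 (from the two edges through V_3).
So 2·h + 286 = 2·133 = 266 ⇒ h = -10.

-10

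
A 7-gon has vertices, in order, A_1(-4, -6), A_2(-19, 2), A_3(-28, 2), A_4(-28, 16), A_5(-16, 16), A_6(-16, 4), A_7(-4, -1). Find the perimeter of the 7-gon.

|A_1A_2| = √((-15)² + (8)²) = √289 = 17
|A_2A_3| = √((-9)² + (0)²) = √81 = 9
|A_3A_4| = √((0)² + (14)²) = √196 = 14
|A_4A_5| = √((12)² + (0)²) = √144 = 12
|A_5A_6| = √((0)² + (-12)²) = √144 = 12
|A_6A_7| = √((12)² + (-5)²) = √169 = 13
|A_7A_1| = √((0)² + (-5)²) = √25 = 5
Perimeter = 17 + 9 + 14 + 12 + 12 + 13 + 5 = 82.

82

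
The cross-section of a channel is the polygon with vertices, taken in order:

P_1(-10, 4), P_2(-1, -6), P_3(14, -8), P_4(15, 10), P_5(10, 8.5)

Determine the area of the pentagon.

Apply the shoelace (surveyor's) formula: 2A = Σ (x_i·y_{i+1} − x_{i+1}·y_i), indices taken mod 5.
Σ = (64) + (92) + (260) + (27.5) + (125) = 568.5
Area = |Σ|/2 = 284.25.

284.25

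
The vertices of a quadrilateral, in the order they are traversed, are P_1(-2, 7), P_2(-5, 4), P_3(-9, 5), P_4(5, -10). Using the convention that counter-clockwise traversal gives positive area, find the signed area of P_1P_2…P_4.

59

Apply Gauss's area formula: 2A = Σ (x_i·y_{i+1} − x_{i+1}·y_i), indices taken mod 4.
P_1→P_2: (-2)(4) − (-5)(7) = 27
P_2→P_3: (-5)(5) − (-9)(4) = 11
P_3→P_4: (-9)(-10) − (5)(5) = 65
P_4→P_1: (5)(7) − (-2)(-10) = 15
Σ = 118
Signed area = Σ/2 = 59 (positive ⇒ counter-clockwise traversal).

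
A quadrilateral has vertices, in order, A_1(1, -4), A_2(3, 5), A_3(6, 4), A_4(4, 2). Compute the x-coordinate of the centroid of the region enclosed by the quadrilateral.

Apply Gauss's area formula. First the cross-terms c_i = x_i·y_{i+1} − x_{i+1}·y_i:
  17, -18, -4, -18  ⇒  2A = -23, A = -11.5.
Then Σ (x_i + x_{i+1})·c_i = -224, so x̄ = -224 / (6·(-11.5)) = 224/69.

224/69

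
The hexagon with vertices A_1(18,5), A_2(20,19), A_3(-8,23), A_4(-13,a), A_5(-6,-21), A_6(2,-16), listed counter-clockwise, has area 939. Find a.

Write out the shoelace sum; only the two edges meeting at A_4 involve a:
2·Area = [((-8)·a − (-13)·23) + ((-13)·(-21) − (-6)·a)] + 1290
       = -2·a + 1862 = 1878
⇒ a = -8.

-8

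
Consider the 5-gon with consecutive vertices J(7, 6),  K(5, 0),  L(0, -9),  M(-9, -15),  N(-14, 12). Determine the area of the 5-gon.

Apply the shoelace (surveyor's) formula: 2A = Σ (x_i·y_{i+1} − x_{i+1}·y_i), indices taken mod 5.
J→K: (7)(0) − (5)(6) = -30
K→L: (5)(-9) − (0)(0) = -45
L→M: (0)(-15) − (-9)(-9) = -81
M→N: (-9)(12) − (-14)(-15) = -318
N→J: (-14)(6) − (7)(12) = -168
Σ = -642
Area = |Σ|/2 = 321.

321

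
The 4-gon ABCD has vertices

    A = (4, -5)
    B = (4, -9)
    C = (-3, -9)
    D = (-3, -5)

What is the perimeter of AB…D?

|AB| = √((0)² + (-4)²) = √16 = 4
|BC| = √((-7)² + (0)²) = √49 = 7
|CD| = √((0)² + (4)²) = √16 = 4
|DA| = √((7)² + (0)²) = √49 = 7
Perimeter = 4 + 7 + 4 + 7 = 22.

22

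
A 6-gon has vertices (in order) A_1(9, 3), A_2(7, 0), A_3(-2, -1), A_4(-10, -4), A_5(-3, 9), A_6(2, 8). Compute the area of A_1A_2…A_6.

Apply the surveyor's formula: 2A = Σ (x_i·y_{i+1} − x_{i+1}·y_i), indices taken mod 6.
Σ = (-21) + (-7) + (-2) + (-102) + (-42) + (-66) = -240
Area = |Σ|/2 = 120.

120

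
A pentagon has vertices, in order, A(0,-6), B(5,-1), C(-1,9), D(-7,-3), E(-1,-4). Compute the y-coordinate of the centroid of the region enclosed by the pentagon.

101/171

Apply the shoelace (surveyor's) formula. First the cross-terms c_i = x_i·y_{i+1} − x_{i+1}·y_i:
  30, 44, 66, 25, 6  ⇒  2A = 171, A = 85.5.
Then Σ (y_i + y_{i+1})·c_i = 303, so ȳ = 303 / (6·85.5) = 101/171.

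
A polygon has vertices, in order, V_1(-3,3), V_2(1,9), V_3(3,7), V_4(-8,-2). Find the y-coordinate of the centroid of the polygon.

46/9

Apply the shoelace formula. First the cross-terms c_i = x_i·y_{i+1} − x_{i+1}·y_i:
  -30, -20, 50, -30  ⇒  2A = -30, A = -15.
Then Σ (y_i + y_{i+1})·c_i = -460, so ȳ = -460 / (6·(-15)) = 46/9.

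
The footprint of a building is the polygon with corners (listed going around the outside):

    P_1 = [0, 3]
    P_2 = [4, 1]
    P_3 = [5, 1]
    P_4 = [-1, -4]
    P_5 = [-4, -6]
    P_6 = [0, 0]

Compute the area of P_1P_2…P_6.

21

Apply the surveyor's formula: 2A = Σ (x_i·y_{i+1} − x_{i+1}·y_i), indices taken mod 6.
Σ = (-12) + (-1) + (-19) + (-10) + (0) + (0) = -42
Area = |Σ|/2 = 21.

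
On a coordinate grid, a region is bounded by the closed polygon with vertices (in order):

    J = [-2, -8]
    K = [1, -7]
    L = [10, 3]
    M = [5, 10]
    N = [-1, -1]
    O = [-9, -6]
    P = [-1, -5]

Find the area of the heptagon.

109.5

J→K: (-2)(-7) − (1)(-8) = 22
K→L: (1)(3) − (10)(-7) = 73
L→M: (10)(10) − (5)(3) = 85
M→N: (5)(-1) − (-1)(10) = 5
N→O: (-1)(-6) − (-9)(-1) = -3
O→P: (-9)(-5) − (-1)(-6) = 39
P→J: (-1)(-8) − (-2)(-5) = -2
Σ = 219
Area = |Σ|/2 = 109.5.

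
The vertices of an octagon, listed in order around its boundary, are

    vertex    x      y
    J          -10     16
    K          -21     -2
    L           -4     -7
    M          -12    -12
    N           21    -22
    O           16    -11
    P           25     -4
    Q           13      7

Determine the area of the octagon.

Apply the shoelace formula: 2A = Σ (x_i·y_{i+1} − x_{i+1}·y_i), indices taken mod 8.
J→K: (-10)(-2) − (-21)(16) = 356
K→L: (-21)(-7) − (-4)(-2) = 139
L→M: (-4)(-12) − (-12)(-7) = -36
M→N: (-12)(-22) − (21)(-12) = 516
N→O: (21)(-11) − (16)(-22) = 121
O→P: (16)(-4) − (25)(-11) = 211
P→Q: (25)(7) − (13)(-4) = 227
Q→J: (13)(16) − (-10)(7) = 278
Σ = 1812
Area = |Σ|/2 = 906.

906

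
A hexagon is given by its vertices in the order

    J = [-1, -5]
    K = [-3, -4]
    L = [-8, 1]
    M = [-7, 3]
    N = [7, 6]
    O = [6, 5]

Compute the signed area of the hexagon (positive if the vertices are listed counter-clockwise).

-76

Apply the shoelace formula: 2A = Σ (x_i·y_{i+1} − x_{i+1}·y_i), indices taken mod 6.
J→K: (-1)(-4) − (-3)(-5) = -11
K→L: (-3)(1) − (-8)(-4) = -35
L→M: (-8)(3) − (-7)(1) = -17
M→N: (-7)(6) − (7)(3) = -63
N→O: (7)(5) − (6)(6) = -1
O→J: (6)(-5) − (-1)(5) = -25
Σ = -152
Signed area = Σ/2 = -76 (negative ⇒ clockwise traversal).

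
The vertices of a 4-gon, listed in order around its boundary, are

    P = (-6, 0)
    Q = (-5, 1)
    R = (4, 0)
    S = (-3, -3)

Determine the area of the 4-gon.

Apply the shoelace (surveyor's) formula: 2A = Σ (x_i·y_{i+1} − x_{i+1}·y_i), indices taken mod 4.
Σ = (-6) + (-4) + (-12) + (-18) = -40
Area = |Σ|/2 = 20.

20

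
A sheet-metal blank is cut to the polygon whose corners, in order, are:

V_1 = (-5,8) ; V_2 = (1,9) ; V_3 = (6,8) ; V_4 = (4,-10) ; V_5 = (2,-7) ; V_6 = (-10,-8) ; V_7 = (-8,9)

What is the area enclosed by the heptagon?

229

Cross-terms: -53, -46, -92, -8, -86, -154, -19  ⇒  Σ = -458
Area = |Σ|/2 = 229.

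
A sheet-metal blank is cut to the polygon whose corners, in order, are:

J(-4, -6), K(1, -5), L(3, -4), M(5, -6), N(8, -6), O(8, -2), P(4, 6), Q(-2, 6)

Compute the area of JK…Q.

Apply the shoelace formula: 2A = Σ (x_i·y_{i+1} − x_{i+1}·y_i), indices taken mod 8.
Cross-terms: 26, 11, 2, 18, 32, 56, 36, 36  ⇒  Σ = 217
Area = |Σ|/2 = 108.5.

108.5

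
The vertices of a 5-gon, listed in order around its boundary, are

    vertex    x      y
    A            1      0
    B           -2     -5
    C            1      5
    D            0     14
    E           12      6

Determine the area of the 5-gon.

85

Apply Gauss's area formula: 2A = Σ (x_i·y_{i+1} − x_{i+1}·y_i), indices taken mod 5.
A→B: (1)(-5) − (-2)(0) = -5
B→C: (-2)(5) − (1)(-5) = -5
C→D: (1)(14) − (0)(5) = 14
D→E: (0)(6) − (12)(14) = -168
E→A: (12)(0) − (1)(6) = -6
Σ = -170
Area = |Σ|/2 = 85.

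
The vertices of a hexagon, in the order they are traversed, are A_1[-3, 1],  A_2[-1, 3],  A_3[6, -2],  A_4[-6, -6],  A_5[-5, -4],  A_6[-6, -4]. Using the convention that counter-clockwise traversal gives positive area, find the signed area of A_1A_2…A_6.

-50

Cross-terms: -8, -16, -48, -6, -4, -18  ⇒  Σ = -100
Signed area = Σ/2 = -50 (negative ⇒ clockwise traversal).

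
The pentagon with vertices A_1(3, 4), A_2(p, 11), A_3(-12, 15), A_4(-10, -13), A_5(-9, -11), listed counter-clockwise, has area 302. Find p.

The doubled signed area Σ (x_i y_{i+1} − x_{i+1} y_i) is linear in p.
With p=0 it equals 461; the coefficient of p is 11 (from the two edges through A_2).
So 11·p + 461 = 2·302 = 604 ⇒ p = 13.

13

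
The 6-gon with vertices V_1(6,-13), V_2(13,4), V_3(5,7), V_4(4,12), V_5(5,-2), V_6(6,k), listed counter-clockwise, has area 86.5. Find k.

The doubled signed area Σ (x_i y_{i+1} − x_{i+1} y_i) is linear in k.
With k=0 it equals 162; the coefficient of k is -1 (from the two edges through V_6).
So -1·k + 162 = 2·86.5 = 173 ⇒ k = -11.

-11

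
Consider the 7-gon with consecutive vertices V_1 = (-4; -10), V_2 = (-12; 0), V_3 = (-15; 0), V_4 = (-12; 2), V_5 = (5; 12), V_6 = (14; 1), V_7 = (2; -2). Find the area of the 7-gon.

262.5

Apply Gauss's area formula: 2A = Σ (x_i·y_{i+1} − x_{i+1}·y_i), indices taken mod 7.
Σ = (-120) + (0) + (-30) + (-154) + (-163) + (-30) + (-28) = -525
Area = |Σ|/2 = 262.5.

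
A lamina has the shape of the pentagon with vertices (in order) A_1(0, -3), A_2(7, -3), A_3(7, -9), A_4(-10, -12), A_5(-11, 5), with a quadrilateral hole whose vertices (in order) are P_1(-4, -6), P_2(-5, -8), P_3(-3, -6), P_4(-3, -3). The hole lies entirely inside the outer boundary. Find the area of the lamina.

169.5

Outer boundary:
Apply the surveyor's formula: 2A = Σ (x_i·y_{i+1} − x_{i+1}·y_i), indices taken mod 5.
Σ = (21) + (-42) + (-174) + (-182) + (33) = -344
Area = |Σ|/2 = 172.
Hole:
Σ = (2) + (6) + (-9) + (6) = 5
Area = |Σ|/2 = 2.5.
Net area = 172 − 2.5 = 169.5.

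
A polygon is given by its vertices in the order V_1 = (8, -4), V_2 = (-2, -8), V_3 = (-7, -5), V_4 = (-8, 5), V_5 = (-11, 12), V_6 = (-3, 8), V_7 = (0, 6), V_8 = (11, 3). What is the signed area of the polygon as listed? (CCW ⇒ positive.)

Apply the surveyor's formula: 2A = Σ (x_i·y_{i+1} − x_{i+1}·y_i), indices taken mod 8.
V_1→V_2: (8)(-8) − (-2)(-4) = -72
V_2→V_3: (-2)(-5) − (-7)(-8) = -46
V_3→V_4: (-7)(5) − (-8)(-5) = -75
V_4→V_5: (-8)(12) − (-11)(5) = -41
V_5→V_6: (-11)(8) − (-3)(12) = -52
V_6→V_7: (-3)(6) − (0)(8) = -18
V_7→V_8: (0)(3) − (11)(6) = -66
V_8→V_1: (11)(-4) − (8)(3) = -68
Σ = -438
Signed area = Σ/2 = -219 (negative ⇒ clockwise traversal).

-219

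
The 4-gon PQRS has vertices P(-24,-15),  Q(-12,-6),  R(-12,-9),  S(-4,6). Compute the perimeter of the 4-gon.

64

|PQ| = √((12)² + (9)²) = √225 = 15
|QR| = √((0)² + (-3)²) = √9 = 3
|RS| = √((8)² + (15)²) = √289 = 17
|SP| = √((-20)² + (-21)²) = √841 = 29
Perimeter = 15 + 3 + 17 + 29 = 64.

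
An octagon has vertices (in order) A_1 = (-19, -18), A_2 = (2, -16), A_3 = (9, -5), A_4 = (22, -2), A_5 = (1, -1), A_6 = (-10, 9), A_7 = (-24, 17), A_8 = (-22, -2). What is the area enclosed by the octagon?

685.5

Apply the surveyor's formula: 2A = Σ (x_i·y_{i+1} − x_{i+1}·y_i), indices taken mod 8.
Σ = (340) + (134) + (92) + (-20) + (-1) + (46) + (422) + (358) = 1371
Area = |Σ|/2 = 685.5.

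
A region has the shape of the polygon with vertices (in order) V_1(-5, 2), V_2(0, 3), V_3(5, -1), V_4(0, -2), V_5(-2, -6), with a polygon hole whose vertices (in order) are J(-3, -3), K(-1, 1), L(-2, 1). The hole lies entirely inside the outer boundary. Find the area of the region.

Outer boundary:
Apply the shoelace (surveyor's) formula: 2A = Σ (x_i·y_{i+1} − x_{i+1}·y_i), indices taken mod 5.
V_1→V_2: (-5)(3) − (0)(2) = -15
V_2→V_3: (0)(-1) − (5)(3) = -15
V_3→V_4: (5)(-2) − (0)(-1) = -10
V_4→V_5: (0)(-6) − (-2)(-2) = -4
V_5→V_1: (-2)(2) − (-5)(-6) = -34
Σ = -78
Area = |Σ|/2 = 39.
Hole:
Apply Gauss's area formula: 2A = Σ (x_i·y_{i+1} − x_{i+1}·y_i), indices taken mod 3.
Cross-terms: -6, 1, 9  ⇒  Σ = 4
Area = |Σ|/2 = 2.
Net area = 39 − 2 = 37.

37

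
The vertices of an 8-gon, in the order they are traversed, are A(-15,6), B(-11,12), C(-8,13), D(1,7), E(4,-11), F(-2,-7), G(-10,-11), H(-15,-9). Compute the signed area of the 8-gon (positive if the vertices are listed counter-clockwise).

-333.5

A→B: (-15)(12) − (-11)(6) = -114
B→C: (-11)(13) − (-8)(12) = -47
C→D: (-8)(7) − (1)(13) = -69
D→E: (1)(-11) − (4)(7) = -39
E→F: (4)(-7) − (-2)(-11) = -50
F→G: (-2)(-11) − (-10)(-7) = -48
G→H: (-10)(-9) − (-15)(-11) = -75
H→A: (-15)(6) − (-15)(-9) = -225
Σ = -667
Signed area = Σ/2 = -333.5 (negative ⇒ clockwise traversal).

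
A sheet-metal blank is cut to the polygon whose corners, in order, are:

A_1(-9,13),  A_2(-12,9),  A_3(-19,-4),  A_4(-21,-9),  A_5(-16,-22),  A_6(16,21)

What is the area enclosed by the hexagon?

556

Apply the shoelace (surveyor's) formula: 2A = Σ (x_i·y_{i+1} − x_{i+1}·y_i), indices taken mod 6.
Σ = (75) + (219) + (87) + (318) + (16) + (397) = 1112
Area = |Σ|/2 = 556.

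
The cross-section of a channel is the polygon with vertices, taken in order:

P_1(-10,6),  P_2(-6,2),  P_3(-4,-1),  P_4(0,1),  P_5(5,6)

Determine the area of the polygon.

Apply the shoelace (surveyor's) formula: 2A = Σ (x_i·y_{i+1} − x_{i+1}·y_i), indices taken mod 5.
Cross-terms: 16, 14, -4, -5, 90  ⇒  Σ = 111
Area = |Σ|/2 = 55.5.

55.5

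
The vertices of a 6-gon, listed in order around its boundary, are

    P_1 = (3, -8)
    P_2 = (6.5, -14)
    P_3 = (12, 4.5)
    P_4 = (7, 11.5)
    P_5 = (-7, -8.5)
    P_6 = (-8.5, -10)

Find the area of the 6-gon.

215.25

Cross-terms: 10, 197.25, 106.5, 21, -2.25, 98  ⇒  Σ = 430.5
Area = |Σ|/2 = 215.25.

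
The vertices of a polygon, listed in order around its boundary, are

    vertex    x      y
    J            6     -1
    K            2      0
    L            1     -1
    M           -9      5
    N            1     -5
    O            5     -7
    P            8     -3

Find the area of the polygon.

Apply Gauss's area formula: 2A = Σ (x_i·y_{i+1} − x_{i+1}·y_i), indices taken mod 7.
Σ = (2) + (-2) + (-4) + (40) + (18) + (41) + (10) = 105
Area = |Σ|/2 = 52.5.

52.5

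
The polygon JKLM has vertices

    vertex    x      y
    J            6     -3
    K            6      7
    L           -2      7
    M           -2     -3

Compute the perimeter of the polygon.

|JK| = √((0)² + (10)²) = √100 = 10
|KL| = √((-8)² + (0)²) = √64 = 8
|LM| = √((0)² + (-10)²) = √100 = 10
|MJ| = √((8)² + (0)²) = √64 = 8
Perimeter = 10 + 8 + 10 + 8 = 36.

36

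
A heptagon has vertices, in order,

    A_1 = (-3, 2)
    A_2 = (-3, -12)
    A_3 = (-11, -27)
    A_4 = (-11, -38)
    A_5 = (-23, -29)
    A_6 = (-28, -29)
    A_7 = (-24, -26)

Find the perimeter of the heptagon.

102

|A_1A_2| = √((0)² + (-14)²) = √196 = 14
|A_2A_3| = √((-8)² + (-15)²) = √289 = 17
|A_3A_4| = √((0)² + (-11)²) = √121 = 11
|A_4A_5| = √((-12)² + (9)²) = √225 = 15
|A_5A_6| = √((-5)² + (0)²) = √25 = 5
|A_6A_7| = √((4)² + (3)²) = √25 = 5
|A_7A_1| = √((21)² + (28)²) = √1225 = 35
Perimeter = 14 + 17 + 11 + 15 + 5 + 5 + 35 = 102.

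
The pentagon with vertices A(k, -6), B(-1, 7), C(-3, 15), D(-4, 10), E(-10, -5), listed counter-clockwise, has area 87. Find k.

The doubled signed area Σ (x_i y_{i+1} − x_{i+1} y_i) is linear in k.
With k=0 it equals 210; the coefficient of k is 12 (from the two edges through A).
So 12·k + 210 = 2·87 = 174 ⇒ k = -3.

-3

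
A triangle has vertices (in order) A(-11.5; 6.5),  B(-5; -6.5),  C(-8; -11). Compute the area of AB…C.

34.125

Σ = (107.25) + (3) + (-178.5) = -68.25
Area = |Σ|/2 = 34.125.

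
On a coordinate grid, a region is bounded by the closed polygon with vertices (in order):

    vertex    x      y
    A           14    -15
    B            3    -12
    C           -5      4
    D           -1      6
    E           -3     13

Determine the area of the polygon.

164.5

Apply Gauss's area formula: 2A = Σ (x_i·y_{i+1} − x_{i+1}·y_i), indices taken mod 5.
Cross-terms: -123, -48, -26, 5, -137  ⇒  Σ = -329
Area = |Σ|/2 = 164.5.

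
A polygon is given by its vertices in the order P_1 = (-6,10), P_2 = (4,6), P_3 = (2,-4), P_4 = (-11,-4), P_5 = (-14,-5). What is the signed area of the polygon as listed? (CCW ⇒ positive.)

Apply the shoelace formula: 2A = Σ (x_i·y_{i+1} − x_{i+1}·y_i), indices taken mod 5.
Cross-terms: -76, -28, -52, -1, -170  ⇒  Σ = -327
Signed area = Σ/2 = -163.5 (negative ⇒ clockwise traversal).

-163.5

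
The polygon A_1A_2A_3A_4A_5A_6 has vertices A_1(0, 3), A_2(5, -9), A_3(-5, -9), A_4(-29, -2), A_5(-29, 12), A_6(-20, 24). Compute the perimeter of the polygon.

106

|A_1A_2| = √((5)² + (-12)²) = √169 = 13
|A_2A_3| = √((-10)² + (0)²) = √100 = 10
|A_3A_4| = √((-24)² + (7)²) = √625 = 25
|A_4A_5| = √((0)² + (14)²) = √196 = 14
|A_5A_6| = √((9)² + (12)²) = √225 = 15
|A_6A_1| = √((20)² + (-21)²) = √841 = 29
Perimeter = 13 + 10 + 25 + 14 + 15 + 29 = 106.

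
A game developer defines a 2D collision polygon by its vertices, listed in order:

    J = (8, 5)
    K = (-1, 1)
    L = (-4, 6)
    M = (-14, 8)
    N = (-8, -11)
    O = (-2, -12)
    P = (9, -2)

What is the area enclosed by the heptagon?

264

J→K: (8)(1) − (-1)(5) = 13
K→L: (-1)(6) − (-4)(1) = -2
L→M: (-4)(8) − (-14)(6) = 52
M→N: (-14)(-11) − (-8)(8) = 218
N→O: (-8)(-12) − (-2)(-11) = 74
O→P: (-2)(-2) − (9)(-12) = 112
P→J: (9)(5) − (8)(-2) = 61
Σ = 528
Area = |Σ|/2 = 264.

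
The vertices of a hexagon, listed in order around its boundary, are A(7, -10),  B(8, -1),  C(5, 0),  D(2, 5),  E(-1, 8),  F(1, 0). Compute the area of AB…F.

Cross-terms: 73, 5, 25, 21, -8, -10  ⇒  Σ = 106
Area = |Σ|/2 = 53.

53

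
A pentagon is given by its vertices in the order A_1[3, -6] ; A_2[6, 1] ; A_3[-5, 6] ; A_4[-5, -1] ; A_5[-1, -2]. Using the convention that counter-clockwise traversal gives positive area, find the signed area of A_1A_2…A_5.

68

Cross-terms: 39, 41, 35, 9, 12  ⇒  Σ = 136
Signed area = Σ/2 = 68 (positive ⇒ counter-clockwise traversal).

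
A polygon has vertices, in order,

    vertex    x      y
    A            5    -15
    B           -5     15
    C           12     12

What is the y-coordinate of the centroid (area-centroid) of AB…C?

Apply the surveyor's formula. First the cross-terms c_i = x_i·y_{i+1} − x_{i+1}·y_i:
  0, -240, -240  ⇒  2A = -480, A = -240.
Then Σ (y_i + y_{i+1})·c_i = -5760, so ȳ = -5760 / (6·(-240)) = 4.

4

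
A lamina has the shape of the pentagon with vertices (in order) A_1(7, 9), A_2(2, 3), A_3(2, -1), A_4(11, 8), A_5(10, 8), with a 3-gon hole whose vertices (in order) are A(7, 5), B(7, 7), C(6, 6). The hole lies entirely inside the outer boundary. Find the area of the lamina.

Outer boundary:
Σ = (3) + (-8) + (27) + (8) + (34) = 64
Area = |Σ|/2 = 32.
Hole:
Σ = (14) + (0) + (-12) = 2
Area = |Σ|/2 = 1.
Net area = 32 − 1 = 31.

31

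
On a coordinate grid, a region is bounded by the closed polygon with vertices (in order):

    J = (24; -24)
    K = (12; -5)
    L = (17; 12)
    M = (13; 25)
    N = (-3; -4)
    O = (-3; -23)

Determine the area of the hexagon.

Apply the shoelace (surveyor's) formula: 2A = Σ (x_i·y_{i+1} − x_{i+1}·y_i), indices taken mod 6.
Cross-terms: 168, 229, 269, 23, 57, 624  ⇒  Σ = 1370
Area = |Σ|/2 = 685.

685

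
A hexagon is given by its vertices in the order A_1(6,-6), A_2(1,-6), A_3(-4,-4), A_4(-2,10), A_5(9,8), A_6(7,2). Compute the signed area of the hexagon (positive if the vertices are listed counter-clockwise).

-152

Σ = (-30) + (-28) + (-48) + (-106) + (-38) + (-54) = -304
Signed area = Σ/2 = -152 (negative ⇒ clockwise traversal).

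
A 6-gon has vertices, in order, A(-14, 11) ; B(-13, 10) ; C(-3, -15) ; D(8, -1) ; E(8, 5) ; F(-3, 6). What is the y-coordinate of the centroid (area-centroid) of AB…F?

Apply Gauss's area formula. First the cross-terms c_i = x_i·y_{i+1} − x_{i+1}·y_i:
  3, 225, 123, 48, 63, 51  ⇒  2A = 513, A = 256.5.
Then Σ (y_i + y_{i+1})·c_i = -1278, so ȳ = -1278 / (6·256.5) = -142/171.

-142/171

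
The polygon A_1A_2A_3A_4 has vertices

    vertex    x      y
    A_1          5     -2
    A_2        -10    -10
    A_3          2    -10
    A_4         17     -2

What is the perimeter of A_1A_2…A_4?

58

|A_1A_2| = √((-15)² + (-8)²) = √289 = 17
|A_2A_3| = √((12)² + (0)²) = √144 = 12
|A_3A_4| = √((15)² + (8)²) = √289 = 17
|A_4A_1| = √((-12)² + (0)²) = √144 = 12
Perimeter = 17 + 12 + 17 + 12 = 58.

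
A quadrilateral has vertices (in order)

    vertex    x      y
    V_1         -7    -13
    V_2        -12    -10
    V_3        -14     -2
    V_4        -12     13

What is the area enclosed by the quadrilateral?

Σ = (-86) + (-116) + (-206) + (247) = -161
Area = |Σ|/2 = 80.5.

80.5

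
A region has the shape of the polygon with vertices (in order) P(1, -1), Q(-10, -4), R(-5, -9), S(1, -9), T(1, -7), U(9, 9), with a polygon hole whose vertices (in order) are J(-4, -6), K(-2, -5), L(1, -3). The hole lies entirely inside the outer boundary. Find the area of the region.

Outer boundary:
Apply the shoelace (surveyor's) formula: 2A = Σ (x_i·y_{i+1} − x_{i+1}·y_i), indices taken mod 6.
Cross-terms: -14, 70, 54, 2, 72, -18  ⇒  Σ = 166
Area = |Σ|/2 = 83.
Hole:
Apply the surveyor's formula: 2A = Σ (x_i·y_{i+1} − x_{i+1}·y_i), indices taken mod 3.
Σ = (8) + (11) + (-18) = 1
Area = |Σ|/2 = 0.5.
Net area = 83 − 0.5 = 82.5.

82.5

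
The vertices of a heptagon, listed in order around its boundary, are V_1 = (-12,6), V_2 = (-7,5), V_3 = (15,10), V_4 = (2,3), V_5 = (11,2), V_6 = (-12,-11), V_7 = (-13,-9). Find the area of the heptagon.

242.5

Apply Gauss's area formula: 2A = Σ (x_i·y_{i+1} − x_{i+1}·y_i), indices taken mod 7.
Σ = (-18) + (-145) + (25) + (-29) + (-97) + (-35) + (-186) = -485
Area = |Σ|/2 = 242.5.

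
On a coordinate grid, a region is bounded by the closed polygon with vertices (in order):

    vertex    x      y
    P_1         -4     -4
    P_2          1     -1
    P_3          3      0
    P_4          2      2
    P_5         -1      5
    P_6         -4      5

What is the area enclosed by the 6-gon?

40

Apply Gauss's area formula: 2A = Σ (x_i·y_{i+1} − x_{i+1}·y_i), indices taken mod 6.
Σ = (8) + (3) + (6) + (12) + (15) + (36) = 80
Area = |Σ|/2 = 40.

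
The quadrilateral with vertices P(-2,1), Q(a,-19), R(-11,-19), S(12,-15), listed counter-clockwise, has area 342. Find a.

-24

Write out the shoelace sum; only the two edges meeting at Q involve a:
2·Area = [((-2)·(-19) − a·1) + (a·(-19) − (-11)·(-19))] + 375
       = -20·a + 204 = 684
⇒ a = -24.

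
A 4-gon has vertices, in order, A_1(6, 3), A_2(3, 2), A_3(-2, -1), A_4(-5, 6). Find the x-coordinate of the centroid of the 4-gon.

-0.5

Apply Gauss's area formula. First the cross-terms c_i = x_i·y_{i+1} − x_{i+1}·y_i:
  3, 1, -17, -51  ⇒  2A = -64, A = -32.
Then Σ (x_i + x_{i+1})·c_i = 96, so x̄ = 96 / (6·(-32)) = -0.5.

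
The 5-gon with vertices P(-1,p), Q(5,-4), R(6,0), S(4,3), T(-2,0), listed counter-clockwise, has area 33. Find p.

-2

Write out the shoelace sum; only the two edges meeting at P involve p:
2·Area = [((-2)·p − (-1)·0) + ((-1)·(-4) − 5·p)] + 48
       = -7·p + 52 = 66
⇒ p = -2.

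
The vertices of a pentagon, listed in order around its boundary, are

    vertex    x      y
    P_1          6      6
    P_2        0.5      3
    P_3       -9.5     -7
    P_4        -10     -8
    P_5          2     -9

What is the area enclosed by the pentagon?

109

Apply the shoelace (surveyor's) formula: 2A = Σ (x_i·y_{i+1} − x_{i+1}·y_i), indices taken mod 5.
Σ = (15) + (25) + (6) + (106) + (66) = 218
Area = |Σ|/2 = 109.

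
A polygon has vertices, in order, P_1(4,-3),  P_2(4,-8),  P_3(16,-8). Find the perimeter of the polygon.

|P_1P_2| = √((0)² + (-5)²) = √25 = 5
|P_2P_3| = √((12)² + (0)²) = √144 = 12
|P_3P_1| = √((-12)² + (5)²) = √169 = 13
Perimeter = 5 + 12 + 13 = 30.

30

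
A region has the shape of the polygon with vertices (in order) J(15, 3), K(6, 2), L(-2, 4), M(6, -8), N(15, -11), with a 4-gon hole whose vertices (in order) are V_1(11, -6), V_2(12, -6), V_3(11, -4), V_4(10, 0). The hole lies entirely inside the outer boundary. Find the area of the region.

146

Outer boundary:
J→K: (15)(2) − (6)(3) = 12
K→L: (6)(4) − (-2)(2) = 28
L→M: (-2)(-8) − (6)(4) = -8
M→N: (6)(-11) − (15)(-8) = 54
N→J: (15)(3) − (15)(-11) = 210
Σ = 296
Area = |Σ|/2 = 148.
Hole:
Apply the shoelace formula: 2A = Σ (x_i·y_{i+1} − x_{i+1}·y_i), indices taken mod 4.
Cross-terms: 6, 18, 40, -60  ⇒  Σ = 4
Area = |Σ|/2 = 2.
Net area = 148 − 2 = 146.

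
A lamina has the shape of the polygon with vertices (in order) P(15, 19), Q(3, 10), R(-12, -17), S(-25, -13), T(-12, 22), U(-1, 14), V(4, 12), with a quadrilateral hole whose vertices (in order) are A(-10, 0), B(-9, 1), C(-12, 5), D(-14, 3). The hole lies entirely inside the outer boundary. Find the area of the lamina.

Outer boundary:
Apply the surveyor's formula: 2A = Σ (x_i·y_{i+1} − x_{i+1}·y_i), indices taken mod 7.
P→Q: (15)(10) − (3)(19) = 93
Q→R: (3)(-17) − (-12)(10) = 69
R→S: (-12)(-13) − (-25)(-17) = -269
S→T: (-25)(22) − (-12)(-13) = -706
T→U: (-12)(14) − (-1)(22) = -146
U→V: (-1)(12) − (4)(14) = -68
V→P: (4)(19) − (15)(12) = -104
Σ = -1131
Area = |Σ|/2 = 565.5.
Hole:
A→B: (-10)(1) − (-9)(0) = -10
B→C: (-9)(5) − (-12)(1) = -33
C→D: (-12)(3) − (-14)(5) = 34
D→A: (-14)(0) − (-10)(3) = 30
Σ = 21
Area = |Σ|/2 = 10.5.
Net area = 565.5 − 10.5 = 555.

555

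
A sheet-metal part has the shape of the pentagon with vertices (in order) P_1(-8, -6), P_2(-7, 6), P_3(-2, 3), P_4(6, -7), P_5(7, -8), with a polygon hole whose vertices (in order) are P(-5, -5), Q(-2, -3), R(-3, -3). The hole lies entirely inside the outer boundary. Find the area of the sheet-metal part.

103

Outer boundary:
Apply the shoelace formula: 2A = Σ (x_i·y_{i+1} − x_{i+1}·y_i), indices taken mod 5.
Cross-terms: -90, -9, -4, 1, -106  ⇒  Σ = -208
Area = |Σ|/2 = 104.
Hole:
Apply the surveyor's formula: 2A = Σ (x_i·y_{i+1} − x_{i+1}·y_i), indices taken mod 3.
Σ = (5) + (-3) + (0) = 2
Area = |Σ|/2 = 1.
Net area = 104 − 1 = 103.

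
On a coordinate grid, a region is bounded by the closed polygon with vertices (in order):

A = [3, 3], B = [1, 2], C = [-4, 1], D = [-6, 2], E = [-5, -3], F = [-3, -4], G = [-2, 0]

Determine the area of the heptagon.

17.5

Σ = (3) + (9) + (-2) + (28) + (11) + (-8) + (-6) = 35
Area = |Σ|/2 = 17.5.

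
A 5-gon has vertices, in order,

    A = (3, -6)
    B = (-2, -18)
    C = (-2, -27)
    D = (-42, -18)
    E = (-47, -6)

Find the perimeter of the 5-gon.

|AB| = √((-5)² + (-12)²) = √169 = 13
|BC| = √((0)² + (-9)²) = √81 = 9
|CD| = √((-40)² + (9)²) = √1681 = 41
|DE| = √((-5)² + (12)²) = √169 = 13
|EA| = √((50)² + (0)²) = √2500 = 50
Perimeter = 13 + 9 + 41 + 13 + 50 = 126.

126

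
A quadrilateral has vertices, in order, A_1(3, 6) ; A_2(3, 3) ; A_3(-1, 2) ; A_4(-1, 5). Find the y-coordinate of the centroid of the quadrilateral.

Apply the shoelace (surveyor's) formula. First the cross-terms c_i = x_i·y_{i+1} − x_{i+1}·y_i:
  -9, 9, -3, -21  ⇒  2A = -24, A = -12.
Then Σ (y_i + y_{i+1})·c_i = -288, so ȳ = -288 / (6·(-12)) = 4.

4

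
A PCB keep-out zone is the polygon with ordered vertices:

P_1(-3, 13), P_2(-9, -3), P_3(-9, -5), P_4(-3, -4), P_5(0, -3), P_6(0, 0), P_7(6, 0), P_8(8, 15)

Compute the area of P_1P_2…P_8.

206.5

Σ = (126) + (18) + (21) + (9) + (0) + (0) + (90) + (149) = 413
Area = |Σ|/2 = 206.5.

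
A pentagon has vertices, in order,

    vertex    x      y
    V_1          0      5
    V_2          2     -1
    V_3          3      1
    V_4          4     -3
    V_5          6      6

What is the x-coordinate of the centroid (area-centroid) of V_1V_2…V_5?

257/81

Apply the shoelace (surveyor's) formula. First the cross-terms c_i = x_i·y_{i+1} − x_{i+1}·y_i:
  -10, 5, -13, 42, 30  ⇒  2A = 54, A = 27.
Then Σ (x_i + x_{i+1})·c_i = 514, so x̄ = 514 / (6·27) = 257/81.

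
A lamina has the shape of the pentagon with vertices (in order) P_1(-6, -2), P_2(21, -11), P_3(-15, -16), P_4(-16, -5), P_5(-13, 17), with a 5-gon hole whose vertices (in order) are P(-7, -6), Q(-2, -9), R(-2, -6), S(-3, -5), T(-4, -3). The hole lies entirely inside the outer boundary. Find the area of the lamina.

377

Outer boundary:
Apply the shoelace (surveyor's) formula: 2A = Σ (x_i·y_{i+1} − x_{i+1}·y_i), indices taken mod 5.
Σ = (108) + (-501) + (-181) + (-337) + (128) = -783
Area = |Σ|/2 = 391.5.
Hole:
Cross-terms: 51, -6, -8, -11, 3  ⇒  Σ = 29
Area = |Σ|/2 = 14.5.
Net area = 391.5 − 14.5 = 377.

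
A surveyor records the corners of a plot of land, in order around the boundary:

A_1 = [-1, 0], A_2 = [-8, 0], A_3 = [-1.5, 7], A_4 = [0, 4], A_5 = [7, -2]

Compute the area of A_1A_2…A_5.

46

Cross-terms: 0, -56, -6, -28, -2  ⇒  Σ = -92
Area = |Σ|/2 = 46.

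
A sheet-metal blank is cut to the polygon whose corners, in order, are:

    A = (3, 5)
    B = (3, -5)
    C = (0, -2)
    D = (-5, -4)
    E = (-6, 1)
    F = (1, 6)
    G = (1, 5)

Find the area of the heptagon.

61.5

Apply the shoelace formula: 2A = Σ (x_i·y_{i+1} − x_{i+1}·y_i), indices taken mod 7.
Σ = (-30) + (-6) + (-10) + (-29) + (-37) + (-1) + (-10) = -123
Area = |Σ|/2 = 61.5.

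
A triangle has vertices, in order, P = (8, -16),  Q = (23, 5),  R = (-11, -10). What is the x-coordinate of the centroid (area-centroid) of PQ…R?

Apply Gauss's area formula. First the cross-terms c_i = x_i·y_{i+1} − x_{i+1}·y_i:
  408, -175, 256  ⇒  2A = 489, A = 244.5.
Then Σ (x_i + x_{i+1})·c_i = 9780, so x̄ = 9780 / (6·244.5) = 20/3.

20/3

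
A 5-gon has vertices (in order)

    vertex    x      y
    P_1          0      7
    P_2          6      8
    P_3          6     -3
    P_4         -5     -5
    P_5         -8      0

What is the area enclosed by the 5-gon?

124.5

Apply Gauss's area formula: 2A = Σ (x_i·y_{i+1} − x_{i+1}·y_i), indices taken mod 5.
Σ = (-42) + (-66) + (-45) + (-40) + (-56) = -249
Area = |Σ|/2 = 124.5.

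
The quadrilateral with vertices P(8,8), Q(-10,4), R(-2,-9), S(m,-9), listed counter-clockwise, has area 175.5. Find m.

3

The doubled signed area Σ (x_i y_{i+1} − x_{i+1} y_i) is linear in m.
With m=0 it equals 300; the coefficient of m is 17 (from the two edges through S).
So 17·m + 300 = 2·175.5 = 351 ⇒ m = 3.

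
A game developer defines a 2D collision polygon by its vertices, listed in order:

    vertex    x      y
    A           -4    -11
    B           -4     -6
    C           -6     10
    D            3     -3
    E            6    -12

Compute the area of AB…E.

Cross-terms: -20, -76, -12, -18, -114  ⇒  Σ = -240
Area = |Σ|/2 = 120.

120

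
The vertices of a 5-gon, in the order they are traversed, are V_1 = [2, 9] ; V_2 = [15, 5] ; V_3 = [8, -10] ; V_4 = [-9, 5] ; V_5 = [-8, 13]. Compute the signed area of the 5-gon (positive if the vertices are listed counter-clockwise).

-270

Apply the shoelace (surveyor's) formula: 2A = Σ (x_i·y_{i+1} − x_{i+1}·y_i), indices taken mod 5.
Σ = (-125) + (-190) + (-50) + (-77) + (-98) = -540
Signed area = Σ/2 = -270 (negative ⇒ clockwise traversal).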